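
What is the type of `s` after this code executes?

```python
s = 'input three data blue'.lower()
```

str.lower() returns str

str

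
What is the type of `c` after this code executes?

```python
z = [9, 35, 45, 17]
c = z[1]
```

Indexing a list of ints returns int (z[1] = 35)

int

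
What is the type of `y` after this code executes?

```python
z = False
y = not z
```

'not' always returns bool

bool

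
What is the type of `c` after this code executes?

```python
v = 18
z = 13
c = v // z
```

int // int returns int (18 // 13 = 1)

int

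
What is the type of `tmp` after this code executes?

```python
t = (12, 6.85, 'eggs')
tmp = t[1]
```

Index 1 of tuple is 6.85 which is float

float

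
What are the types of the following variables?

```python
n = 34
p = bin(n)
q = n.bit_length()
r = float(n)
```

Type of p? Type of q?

bin() returns str; int.bit_length() returns int

str, int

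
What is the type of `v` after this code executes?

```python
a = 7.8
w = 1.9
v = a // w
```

float // float returns float (floor division preserves float type)

float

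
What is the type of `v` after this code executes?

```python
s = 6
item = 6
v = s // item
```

int // int returns int (6 // 6 = 1)

int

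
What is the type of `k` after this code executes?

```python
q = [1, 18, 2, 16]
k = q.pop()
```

list.pop() returns the popped element (int here)

int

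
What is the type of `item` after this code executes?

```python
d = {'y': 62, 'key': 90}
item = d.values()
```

.values() returns a dict_values view object

dict_values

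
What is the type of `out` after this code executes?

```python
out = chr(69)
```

chr() returns str (single character)

str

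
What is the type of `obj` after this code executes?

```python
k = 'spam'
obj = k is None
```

'is' comparison returns bool

bool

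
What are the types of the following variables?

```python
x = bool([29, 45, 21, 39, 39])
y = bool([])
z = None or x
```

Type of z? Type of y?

None or <bool> returns the bool; bool() returns bool

bool, bool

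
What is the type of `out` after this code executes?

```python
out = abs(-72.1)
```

abs() of float returns float

float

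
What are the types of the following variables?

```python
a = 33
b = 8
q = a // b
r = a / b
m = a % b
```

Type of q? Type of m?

int // int returns int; int % int returns int

int, int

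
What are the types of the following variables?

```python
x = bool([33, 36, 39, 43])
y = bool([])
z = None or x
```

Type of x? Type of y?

bool() returns bool; bool() returns bool

bool, bool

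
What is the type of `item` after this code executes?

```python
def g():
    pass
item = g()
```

A function with no return statement returns None

NoneType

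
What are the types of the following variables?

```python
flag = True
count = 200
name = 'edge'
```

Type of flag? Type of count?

flag is bool; count is int

bool, int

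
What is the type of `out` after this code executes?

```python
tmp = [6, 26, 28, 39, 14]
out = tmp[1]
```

Indexing a list of ints returns int (tmp[1] = 26)

int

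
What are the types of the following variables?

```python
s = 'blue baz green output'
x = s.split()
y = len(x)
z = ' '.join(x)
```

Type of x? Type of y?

str.split() returns list; len() returns int

list, int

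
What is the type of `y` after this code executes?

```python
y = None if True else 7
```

Ternary: condition is True, if branch (None) taken → NoneType

NoneType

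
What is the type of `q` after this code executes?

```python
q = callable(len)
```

callable() returns bool

bool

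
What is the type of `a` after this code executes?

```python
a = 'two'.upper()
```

str.upper() returns str

str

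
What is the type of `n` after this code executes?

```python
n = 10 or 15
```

'or' returns the first truthy value (10, which is int)

int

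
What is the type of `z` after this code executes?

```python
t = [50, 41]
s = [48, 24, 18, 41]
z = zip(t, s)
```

zip() returns a zip iterator object

zip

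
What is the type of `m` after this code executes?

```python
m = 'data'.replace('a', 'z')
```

str.replace() returns str

str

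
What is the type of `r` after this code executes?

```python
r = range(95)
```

range() returns a range object

range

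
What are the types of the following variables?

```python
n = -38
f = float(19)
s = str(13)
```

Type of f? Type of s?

f is float; s is str

float, str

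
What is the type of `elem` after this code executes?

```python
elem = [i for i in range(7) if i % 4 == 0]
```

A list comprehension [...] produces a list

list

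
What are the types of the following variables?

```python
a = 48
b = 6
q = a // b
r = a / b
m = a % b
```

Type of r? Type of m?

int / int returns float; int % int returns int

float, int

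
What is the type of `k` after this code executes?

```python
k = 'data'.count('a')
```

str.count() returns int

int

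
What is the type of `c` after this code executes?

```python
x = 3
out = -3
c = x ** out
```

int ** negative int returns float

float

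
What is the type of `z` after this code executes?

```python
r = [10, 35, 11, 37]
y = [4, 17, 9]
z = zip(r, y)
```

zip() returns a zip iterator object

zip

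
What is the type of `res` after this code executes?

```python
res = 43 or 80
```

'or' returns the first truthy value (43, which is int)

int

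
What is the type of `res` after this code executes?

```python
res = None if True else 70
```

Ternary: condition is True, if branch (None) taken → NoneType

NoneType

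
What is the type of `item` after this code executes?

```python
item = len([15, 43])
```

len() always returns int

int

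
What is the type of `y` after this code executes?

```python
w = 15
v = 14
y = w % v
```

int % int returns int (15 % 14 = 1)

int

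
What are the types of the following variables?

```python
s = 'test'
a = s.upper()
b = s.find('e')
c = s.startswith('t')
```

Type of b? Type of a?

str.find() returns int; str.upper() returns str

int, str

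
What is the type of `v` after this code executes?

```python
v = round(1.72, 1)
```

round() with ndigits arg returns float

float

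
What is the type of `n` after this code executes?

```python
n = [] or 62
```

'or' returns first truthy value (62, which is int)

int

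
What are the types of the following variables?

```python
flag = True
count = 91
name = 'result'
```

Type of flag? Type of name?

flag is bool; name is str

bool, str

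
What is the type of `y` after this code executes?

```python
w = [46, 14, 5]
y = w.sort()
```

list.sort() returns None (sorts in place)

NoneType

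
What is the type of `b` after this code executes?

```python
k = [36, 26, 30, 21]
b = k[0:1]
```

Slicing a list always returns a list

list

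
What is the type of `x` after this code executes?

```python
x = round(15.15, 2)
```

round() with ndigits arg returns float

float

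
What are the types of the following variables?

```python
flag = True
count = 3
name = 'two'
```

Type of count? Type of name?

count is int; name is str

int, str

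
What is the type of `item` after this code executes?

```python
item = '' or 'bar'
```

'or' returns first truthy value ('bar', which is str)

str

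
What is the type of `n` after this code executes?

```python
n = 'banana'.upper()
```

str.upper() returns str

str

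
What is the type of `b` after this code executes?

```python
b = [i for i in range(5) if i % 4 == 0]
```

A list comprehension [...] produces a list

list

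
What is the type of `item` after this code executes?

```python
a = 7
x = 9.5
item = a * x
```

int * float returns float (7 * 9.5 = 66.5)

float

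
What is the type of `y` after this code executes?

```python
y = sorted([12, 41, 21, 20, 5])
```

sorted() always returns list

list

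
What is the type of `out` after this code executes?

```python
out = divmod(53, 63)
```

divmod() returns a tuple (quotient, remainder)

tuple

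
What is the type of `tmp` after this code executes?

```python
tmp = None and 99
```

'and' returns first falsy value (None)

NoneType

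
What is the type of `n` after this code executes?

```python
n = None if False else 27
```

Ternary: condition is False, else branch (27) taken → int

int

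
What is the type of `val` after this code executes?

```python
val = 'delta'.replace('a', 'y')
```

str.replace() returns str

str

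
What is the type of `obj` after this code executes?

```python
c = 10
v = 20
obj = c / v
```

int / int always returns float in Python 3 (10 / 20 = 0.5)

float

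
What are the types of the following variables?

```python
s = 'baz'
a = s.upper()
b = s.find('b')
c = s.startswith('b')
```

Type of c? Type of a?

str.startswith() returns bool; str.upper() returns str

bool, str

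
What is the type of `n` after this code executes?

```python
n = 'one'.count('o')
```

str.count() returns int

int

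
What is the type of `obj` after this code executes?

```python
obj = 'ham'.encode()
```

str.encode() returns bytes

bytes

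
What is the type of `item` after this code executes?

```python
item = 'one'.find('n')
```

str.find() returns int (index, or -1)

int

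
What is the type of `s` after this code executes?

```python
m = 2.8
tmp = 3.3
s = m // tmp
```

float // float returns float (floor division preserves float type)

float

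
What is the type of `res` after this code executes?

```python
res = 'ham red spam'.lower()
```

str.lower() returns str

str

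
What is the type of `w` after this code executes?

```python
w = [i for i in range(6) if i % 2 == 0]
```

A list comprehension [...] produces a list

list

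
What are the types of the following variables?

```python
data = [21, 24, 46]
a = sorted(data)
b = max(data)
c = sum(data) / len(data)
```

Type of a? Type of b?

sorted() returns list; max of ints returns int

list, int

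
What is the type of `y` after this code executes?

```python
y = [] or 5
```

'or' returns first truthy value (5, which is int)

int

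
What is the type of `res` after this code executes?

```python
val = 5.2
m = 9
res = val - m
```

float - int returns float (5.2 - 9 = -3.8)

float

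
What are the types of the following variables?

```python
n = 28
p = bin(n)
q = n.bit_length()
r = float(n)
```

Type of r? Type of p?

float() returns float; bin() returns str

float, str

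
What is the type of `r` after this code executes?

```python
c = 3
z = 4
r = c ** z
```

int ** positive int returns int (3 ** 4 = 81)

int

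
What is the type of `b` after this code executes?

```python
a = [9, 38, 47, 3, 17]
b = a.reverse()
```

list.reverse() returns None

NoneType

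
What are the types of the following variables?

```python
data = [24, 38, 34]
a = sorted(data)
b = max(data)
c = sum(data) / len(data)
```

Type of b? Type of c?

max of ints returns int; int / int returns float

int, float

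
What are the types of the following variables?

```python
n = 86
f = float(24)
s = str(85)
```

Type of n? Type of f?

n is int; f is float

int, float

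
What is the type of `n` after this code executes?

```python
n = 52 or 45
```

'or' returns the first truthy value (52, which is int)

int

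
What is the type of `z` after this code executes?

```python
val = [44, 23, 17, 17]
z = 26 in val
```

'in' operator returns bool

bool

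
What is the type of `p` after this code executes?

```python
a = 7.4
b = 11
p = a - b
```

float - int returns float (7.4 - 11 = -3.6)

float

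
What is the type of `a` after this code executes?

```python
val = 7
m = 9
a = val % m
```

int % int returns int (7 % 9 = 7)

int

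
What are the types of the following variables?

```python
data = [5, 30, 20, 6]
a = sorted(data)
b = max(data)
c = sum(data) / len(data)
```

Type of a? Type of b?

sorted() returns list; max of ints returns int

list, int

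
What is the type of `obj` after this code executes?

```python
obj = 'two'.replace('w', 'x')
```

str.replace() returns str

str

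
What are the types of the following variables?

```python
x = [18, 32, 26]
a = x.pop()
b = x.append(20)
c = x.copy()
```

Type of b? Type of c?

list.append() returns None; list.copy() returns list

NoneType, list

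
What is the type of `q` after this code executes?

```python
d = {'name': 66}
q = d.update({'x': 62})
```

dict.update() returns None

NoneType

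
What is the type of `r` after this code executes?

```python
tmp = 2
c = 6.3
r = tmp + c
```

int + float returns float (2 + 6.3 = 8.3)

float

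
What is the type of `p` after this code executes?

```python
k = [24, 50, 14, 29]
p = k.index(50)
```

list.index() returns int

int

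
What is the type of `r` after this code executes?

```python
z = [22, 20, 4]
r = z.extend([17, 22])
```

list.extend() returns None

NoneType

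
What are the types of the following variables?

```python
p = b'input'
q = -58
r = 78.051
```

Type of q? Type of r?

q is int; r is float

int, float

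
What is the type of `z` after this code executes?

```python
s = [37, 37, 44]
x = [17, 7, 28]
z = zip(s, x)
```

zip() returns a zip iterator object

zip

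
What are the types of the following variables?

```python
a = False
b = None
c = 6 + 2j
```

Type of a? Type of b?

a is bool; b is NoneType

bool, NoneType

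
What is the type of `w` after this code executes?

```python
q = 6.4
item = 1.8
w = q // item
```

float // float returns float (floor division preserves float type)

float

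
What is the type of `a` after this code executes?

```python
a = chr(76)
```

chr() returns str (single character)

str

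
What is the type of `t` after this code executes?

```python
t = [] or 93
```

'or' returns first truthy value (93, which is int)

int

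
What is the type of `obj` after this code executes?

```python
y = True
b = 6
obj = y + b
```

bool + int returns int (True is 1, so 1 + 6 = 7)

int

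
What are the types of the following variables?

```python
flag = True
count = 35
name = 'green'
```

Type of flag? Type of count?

flag is bool; count is int

bool, int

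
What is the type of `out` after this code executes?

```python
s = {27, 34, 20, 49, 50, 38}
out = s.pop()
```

Popping from a set of ints returns int

int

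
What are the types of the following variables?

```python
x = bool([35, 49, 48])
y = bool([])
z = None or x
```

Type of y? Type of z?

bool() returns bool; None or <bool> returns the bool

bool, bool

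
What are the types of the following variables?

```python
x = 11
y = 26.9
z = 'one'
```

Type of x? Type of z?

x is int; z is str

int, str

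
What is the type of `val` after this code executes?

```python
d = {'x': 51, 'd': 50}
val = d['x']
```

Accessing dict[str, int] with key 'x' returns int value 51

int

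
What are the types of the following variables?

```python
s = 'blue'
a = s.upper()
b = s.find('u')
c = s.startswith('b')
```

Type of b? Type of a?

str.find() returns int; str.upper() returns str

int, str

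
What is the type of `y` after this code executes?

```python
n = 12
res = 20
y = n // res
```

int // int returns int (12 // 20 = 0)

int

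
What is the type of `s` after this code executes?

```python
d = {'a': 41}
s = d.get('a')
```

dict.get() returns the value (int) when key is found

int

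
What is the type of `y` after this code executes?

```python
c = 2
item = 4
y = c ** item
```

int ** positive int returns int (2 ** 4 = 16)

int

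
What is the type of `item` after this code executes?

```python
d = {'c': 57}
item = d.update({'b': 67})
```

dict.update() returns None

NoneType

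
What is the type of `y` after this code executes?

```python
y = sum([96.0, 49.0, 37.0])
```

sum() of floats returns float

float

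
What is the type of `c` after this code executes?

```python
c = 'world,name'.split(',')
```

str.split() returns list

list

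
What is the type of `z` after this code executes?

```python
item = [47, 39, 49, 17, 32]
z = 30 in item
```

'in' operator returns bool

bool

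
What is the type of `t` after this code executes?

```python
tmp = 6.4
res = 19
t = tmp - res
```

float - int returns float (6.4 - 19 = -12.6)

float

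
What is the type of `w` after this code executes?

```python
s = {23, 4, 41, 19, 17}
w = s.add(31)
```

set.add() returns None (mutates in place)

NoneType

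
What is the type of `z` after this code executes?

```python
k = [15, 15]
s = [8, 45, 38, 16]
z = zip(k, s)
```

zip() returns a zip iterator object

zip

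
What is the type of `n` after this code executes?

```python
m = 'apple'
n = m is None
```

'is' comparison returns bool

bool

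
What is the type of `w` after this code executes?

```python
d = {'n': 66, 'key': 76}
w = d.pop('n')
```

dict.pop() returns the value (int)

int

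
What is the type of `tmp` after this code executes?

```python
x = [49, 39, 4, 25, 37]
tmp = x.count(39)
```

list.count() returns int

int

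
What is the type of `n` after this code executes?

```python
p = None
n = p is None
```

'is' comparison returns bool

bool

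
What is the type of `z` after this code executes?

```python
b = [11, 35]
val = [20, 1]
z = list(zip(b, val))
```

list(zip(...)) returns a list of tuples

list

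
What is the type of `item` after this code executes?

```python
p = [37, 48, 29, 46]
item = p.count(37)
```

list.count() returns int

int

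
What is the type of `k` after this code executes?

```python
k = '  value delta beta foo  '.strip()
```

str.strip() returns str

str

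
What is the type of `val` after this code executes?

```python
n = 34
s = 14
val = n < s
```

Comparison operators return bool

bool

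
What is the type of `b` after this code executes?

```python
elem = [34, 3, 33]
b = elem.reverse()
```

list.reverse() returns None

NoneType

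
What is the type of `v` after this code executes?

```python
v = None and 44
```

'and' returns first falsy value (None)

NoneType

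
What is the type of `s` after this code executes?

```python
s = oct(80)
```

oct() returns str representation

str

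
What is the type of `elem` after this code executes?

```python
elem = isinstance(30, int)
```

isinstance() returns bool

bool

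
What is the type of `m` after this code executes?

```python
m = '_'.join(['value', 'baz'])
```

str.join() returns str

str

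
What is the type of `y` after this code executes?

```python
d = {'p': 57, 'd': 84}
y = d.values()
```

.values() returns a dict_values view object

dict_values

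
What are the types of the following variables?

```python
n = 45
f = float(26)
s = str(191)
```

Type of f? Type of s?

f is float; s is str

float, str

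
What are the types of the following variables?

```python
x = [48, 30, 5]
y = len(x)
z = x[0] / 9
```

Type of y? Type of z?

len() returns int; int / int returns float

int, float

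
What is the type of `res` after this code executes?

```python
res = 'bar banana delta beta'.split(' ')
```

str.split() returns list

list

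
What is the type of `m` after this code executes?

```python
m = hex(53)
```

hex() returns str representation

str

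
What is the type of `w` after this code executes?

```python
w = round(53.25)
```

round() with no ndigits arg returns int

int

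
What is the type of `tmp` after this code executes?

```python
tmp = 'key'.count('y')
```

str.count() returns int

int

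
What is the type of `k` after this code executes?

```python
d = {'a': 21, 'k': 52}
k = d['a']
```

Accessing dict[str, int] with key 'a' returns int value 21

int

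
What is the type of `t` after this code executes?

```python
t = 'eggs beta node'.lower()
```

str.lower() returns str

str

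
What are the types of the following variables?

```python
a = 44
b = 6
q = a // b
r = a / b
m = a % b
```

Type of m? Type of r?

int % int returns int; int / int returns float

int, float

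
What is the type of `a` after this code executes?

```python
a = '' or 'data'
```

'or' returns first truthy value ('data', which is str)

str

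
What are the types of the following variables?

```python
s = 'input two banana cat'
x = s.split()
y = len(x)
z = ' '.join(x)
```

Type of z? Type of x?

str.join() returns str; str.split() returns list

str, list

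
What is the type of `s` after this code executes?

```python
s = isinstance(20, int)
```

isinstance() returns bool

bool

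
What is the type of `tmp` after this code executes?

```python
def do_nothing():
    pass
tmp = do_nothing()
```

A function with no return statement returns None

NoneType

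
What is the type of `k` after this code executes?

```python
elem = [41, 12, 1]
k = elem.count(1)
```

list.count() returns int

int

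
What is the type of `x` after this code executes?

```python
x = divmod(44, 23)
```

divmod() returns a tuple (quotient, remainder)

tuple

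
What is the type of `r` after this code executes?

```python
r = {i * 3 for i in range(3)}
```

A set comprehension {expr for x in iterable} produces a set

set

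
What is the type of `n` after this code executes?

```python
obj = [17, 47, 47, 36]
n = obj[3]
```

Indexing a list of ints returns int (obj[3] = 36)

int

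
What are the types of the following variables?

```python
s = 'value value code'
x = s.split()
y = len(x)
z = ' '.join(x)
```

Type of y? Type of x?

len() returns int; str.split() returns list

int, list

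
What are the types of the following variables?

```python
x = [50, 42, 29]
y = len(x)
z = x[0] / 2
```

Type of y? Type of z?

len() returns int; int / int returns float

int, float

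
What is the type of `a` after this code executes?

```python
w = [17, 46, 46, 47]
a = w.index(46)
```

list.index() returns int

int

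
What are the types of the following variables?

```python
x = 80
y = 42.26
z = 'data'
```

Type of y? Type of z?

y is float; z is str

float, str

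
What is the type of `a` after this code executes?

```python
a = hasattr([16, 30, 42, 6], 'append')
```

hasattr() returns bool

bool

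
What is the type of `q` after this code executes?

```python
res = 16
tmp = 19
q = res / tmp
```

int / int always returns float in Python 3 (16 / 19 = 0.842105)

float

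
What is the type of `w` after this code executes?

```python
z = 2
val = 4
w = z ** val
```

int ** positive int returns int (2 ** 4 = 16)

int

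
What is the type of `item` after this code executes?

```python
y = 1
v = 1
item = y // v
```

int // int returns int (1 // 1 = 1)

int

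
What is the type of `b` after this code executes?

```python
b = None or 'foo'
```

'or' with None returns the other value ('foo', str)

str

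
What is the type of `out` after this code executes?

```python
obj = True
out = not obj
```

'not' always returns bool

bool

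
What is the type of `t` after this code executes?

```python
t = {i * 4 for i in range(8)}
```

A set comprehension {expr for x in iterable} produces a set

set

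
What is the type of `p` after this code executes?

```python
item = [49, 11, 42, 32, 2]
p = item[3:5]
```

Slicing a list always returns a list

list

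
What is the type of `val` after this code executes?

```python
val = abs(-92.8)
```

abs() of float returns float

float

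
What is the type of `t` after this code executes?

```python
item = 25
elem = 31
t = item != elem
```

Comparison operators return bool

bool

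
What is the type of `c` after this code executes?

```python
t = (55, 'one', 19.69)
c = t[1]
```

Index 1 of tuple is 'one' which is str

str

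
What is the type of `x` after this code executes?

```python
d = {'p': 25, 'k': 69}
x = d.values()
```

.values() returns a dict_values view object

dict_values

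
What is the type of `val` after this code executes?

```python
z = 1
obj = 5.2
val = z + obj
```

int + float returns float (1 + 5.2 = 6.2)

float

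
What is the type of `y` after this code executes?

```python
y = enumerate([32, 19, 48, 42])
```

enumerate() returns an enumerate iterator object

enumerate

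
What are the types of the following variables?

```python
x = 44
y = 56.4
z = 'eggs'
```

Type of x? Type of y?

x is int; y is float

int, float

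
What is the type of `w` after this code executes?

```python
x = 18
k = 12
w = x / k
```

int / int always returns float in Python 3 (18 / 12 = 1.5)

float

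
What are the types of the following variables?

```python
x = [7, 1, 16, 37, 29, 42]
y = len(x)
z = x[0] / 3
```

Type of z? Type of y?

int / int returns float; len() returns int

float, int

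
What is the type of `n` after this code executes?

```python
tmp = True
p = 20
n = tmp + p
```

bool + int returns int (True is 1, so 1 + 20 = 21)

int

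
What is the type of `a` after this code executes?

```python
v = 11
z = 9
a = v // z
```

int // int returns int (11 // 9 = 1)

int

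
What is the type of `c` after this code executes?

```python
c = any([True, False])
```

any() returns bool

bool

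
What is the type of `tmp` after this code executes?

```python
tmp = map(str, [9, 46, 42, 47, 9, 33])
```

map() returns a map iterator object

map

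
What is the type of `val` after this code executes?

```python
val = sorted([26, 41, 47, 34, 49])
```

sorted() always returns list

list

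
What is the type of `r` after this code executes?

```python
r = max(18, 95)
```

max() of ints returns int

int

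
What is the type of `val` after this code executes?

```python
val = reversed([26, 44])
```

reversed() on a list returns a list_reverseiterator

list_reverseiterator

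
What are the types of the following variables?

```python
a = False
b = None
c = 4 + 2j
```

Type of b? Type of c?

b is NoneType; c is complex

NoneType, complex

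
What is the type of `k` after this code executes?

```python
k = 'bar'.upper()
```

str.upper() returns str

str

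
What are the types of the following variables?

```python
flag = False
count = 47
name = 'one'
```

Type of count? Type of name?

count is int; name is str

int, str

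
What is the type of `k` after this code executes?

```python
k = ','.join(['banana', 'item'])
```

str.join() returns str

str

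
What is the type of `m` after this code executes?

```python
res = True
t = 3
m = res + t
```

bool + int returns int (True is 1, so 1 + 3 = 4)

int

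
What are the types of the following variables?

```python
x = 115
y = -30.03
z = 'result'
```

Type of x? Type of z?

x is int; z is str

int, str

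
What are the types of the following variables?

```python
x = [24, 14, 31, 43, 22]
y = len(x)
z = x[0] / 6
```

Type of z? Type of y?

int / int returns float; len() returns int

float, int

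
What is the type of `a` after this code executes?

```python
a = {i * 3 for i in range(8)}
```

A set comprehension {expr for x in iterable} produces a set

set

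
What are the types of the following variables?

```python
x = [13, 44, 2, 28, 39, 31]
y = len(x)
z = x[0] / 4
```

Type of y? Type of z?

len() returns int; int / int returns float

int, float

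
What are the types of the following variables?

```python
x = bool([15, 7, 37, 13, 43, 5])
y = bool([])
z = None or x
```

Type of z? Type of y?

None or <bool> returns the bool; bool() returns bool

bool, bool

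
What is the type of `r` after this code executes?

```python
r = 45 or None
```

'or' returns first truthy value (45, int)

int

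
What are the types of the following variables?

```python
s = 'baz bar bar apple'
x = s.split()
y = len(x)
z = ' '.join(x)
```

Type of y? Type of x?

len() returns int; str.split() returns list

int, list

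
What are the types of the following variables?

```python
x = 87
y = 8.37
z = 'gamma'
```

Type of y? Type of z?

y is float; z is str

float, str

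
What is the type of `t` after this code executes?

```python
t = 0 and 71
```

'and' returns the first falsy value (0, which is int)

int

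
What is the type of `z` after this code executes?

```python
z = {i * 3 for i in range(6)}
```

A set comprehension {expr for x in iterable} produces a set

set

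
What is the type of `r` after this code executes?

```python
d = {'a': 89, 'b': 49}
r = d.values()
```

.values() returns a dict_values view object

dict_values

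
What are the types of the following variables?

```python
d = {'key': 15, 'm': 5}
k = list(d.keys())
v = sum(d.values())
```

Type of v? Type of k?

sum of int values returns int; list(...) returns list

int, list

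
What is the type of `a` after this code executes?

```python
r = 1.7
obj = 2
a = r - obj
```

float - int returns float (1.7 - 2 = -0.3)

float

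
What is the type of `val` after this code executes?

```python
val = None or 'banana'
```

'or' with None returns the other value ('banana', str)

str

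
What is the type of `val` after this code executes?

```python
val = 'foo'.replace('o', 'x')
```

str.replace() returns str

str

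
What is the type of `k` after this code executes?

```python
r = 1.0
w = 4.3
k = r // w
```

float // float returns float (floor division preserves float type)

float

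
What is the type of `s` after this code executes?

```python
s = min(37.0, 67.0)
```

min() of floats returns float

float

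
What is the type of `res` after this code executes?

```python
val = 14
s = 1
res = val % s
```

int % int returns int (14 % 1 = 0)

int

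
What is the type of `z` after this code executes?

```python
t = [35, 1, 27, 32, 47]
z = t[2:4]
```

Slicing a list always returns a list

list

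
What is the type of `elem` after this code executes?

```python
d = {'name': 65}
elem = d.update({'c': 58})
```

dict.update() returns None

NoneType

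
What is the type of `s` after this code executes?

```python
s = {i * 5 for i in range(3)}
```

A set comprehension {expr for x in iterable} produces a set

set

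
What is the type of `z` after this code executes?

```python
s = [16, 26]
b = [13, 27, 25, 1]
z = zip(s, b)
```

zip() returns a zip iterator object

zip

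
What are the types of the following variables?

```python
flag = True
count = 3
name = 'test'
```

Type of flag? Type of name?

flag is bool; name is str

bool, str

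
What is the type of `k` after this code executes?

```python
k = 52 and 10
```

'and' returns the last value when all truthy (10, which is int)

int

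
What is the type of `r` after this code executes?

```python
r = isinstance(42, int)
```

isinstance() returns bool

bool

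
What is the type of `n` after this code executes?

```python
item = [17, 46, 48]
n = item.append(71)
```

list.append() returns None (mutates in place)

NoneType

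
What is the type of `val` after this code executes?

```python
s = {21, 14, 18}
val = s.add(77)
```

set.add() returns None (mutates in place)

NoneType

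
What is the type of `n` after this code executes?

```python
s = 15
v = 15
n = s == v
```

Equality comparison returns bool

bool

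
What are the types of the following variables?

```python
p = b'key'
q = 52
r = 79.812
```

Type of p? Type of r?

p is bytes; r is float

bytes, float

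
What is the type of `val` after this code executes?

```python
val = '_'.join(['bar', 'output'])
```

str.join() returns str

str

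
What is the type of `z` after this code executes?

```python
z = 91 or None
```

'or' returns first truthy value (91, int)

int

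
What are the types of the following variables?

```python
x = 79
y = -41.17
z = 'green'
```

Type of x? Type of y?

x is int; y is float

int, float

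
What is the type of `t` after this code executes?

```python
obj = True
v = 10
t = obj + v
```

bool + int returns int (True is 1, so 1 + 10 = 11)

int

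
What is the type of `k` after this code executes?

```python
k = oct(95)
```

oct() returns str representation

str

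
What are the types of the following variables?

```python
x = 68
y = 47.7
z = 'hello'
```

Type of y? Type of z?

y is float; z is str

float, str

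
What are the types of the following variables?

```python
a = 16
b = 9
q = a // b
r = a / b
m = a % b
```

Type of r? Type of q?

int / int returns float; int // int returns int

float, int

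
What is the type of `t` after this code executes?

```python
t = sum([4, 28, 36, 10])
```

sum() of ints returns int

int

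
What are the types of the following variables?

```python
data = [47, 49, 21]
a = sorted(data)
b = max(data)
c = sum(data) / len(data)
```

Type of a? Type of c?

sorted() returns list; int / int returns float

list, float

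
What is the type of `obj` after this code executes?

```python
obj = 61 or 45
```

'or' returns the first truthy value (61, which is int)

int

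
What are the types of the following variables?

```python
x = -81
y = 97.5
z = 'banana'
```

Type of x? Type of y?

x is int; y is float

int, float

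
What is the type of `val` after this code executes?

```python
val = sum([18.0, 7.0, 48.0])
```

sum() of floats returns float

float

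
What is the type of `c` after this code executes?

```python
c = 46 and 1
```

'and' returns the last value when all truthy (1, which is int)

int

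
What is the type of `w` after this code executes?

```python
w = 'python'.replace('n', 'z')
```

str.replace() returns str

str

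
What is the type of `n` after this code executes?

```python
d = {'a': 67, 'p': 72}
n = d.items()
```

dict.items() returns a dict_items view

dict_items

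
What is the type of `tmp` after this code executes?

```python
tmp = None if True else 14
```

Ternary: condition is True, if branch (None) taken → NoneType

NoneType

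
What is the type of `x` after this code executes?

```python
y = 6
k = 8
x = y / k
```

int / int always returns float in Python 3 (6 / 8 = 0.75)

float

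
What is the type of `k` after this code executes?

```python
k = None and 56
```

'and' returns first falsy value (None)

NoneType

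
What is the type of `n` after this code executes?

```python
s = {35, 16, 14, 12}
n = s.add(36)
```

set.add() returns None (mutates in place)

NoneType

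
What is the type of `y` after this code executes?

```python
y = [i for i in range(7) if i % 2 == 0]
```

A list comprehension [...] produces a list

list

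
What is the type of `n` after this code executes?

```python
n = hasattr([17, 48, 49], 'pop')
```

hasattr() returns bool

bool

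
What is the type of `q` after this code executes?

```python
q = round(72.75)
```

round() with no ndigits arg returns int

int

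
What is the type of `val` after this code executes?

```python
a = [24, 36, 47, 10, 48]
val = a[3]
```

Indexing a list of ints returns int (a[3] = 10)

int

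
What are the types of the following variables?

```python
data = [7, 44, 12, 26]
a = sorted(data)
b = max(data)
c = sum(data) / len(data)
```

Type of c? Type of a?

int / int returns float; sorted() returns list

float, list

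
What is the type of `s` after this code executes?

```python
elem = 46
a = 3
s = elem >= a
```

Comparison operators return bool

bool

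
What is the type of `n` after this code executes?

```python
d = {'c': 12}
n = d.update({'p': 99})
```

dict.update() returns None

NoneType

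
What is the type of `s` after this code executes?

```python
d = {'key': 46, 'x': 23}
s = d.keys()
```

.keys() returns a dict_keys view object

dict_keys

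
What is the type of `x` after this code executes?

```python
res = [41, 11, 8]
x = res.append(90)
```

list.append() returns None (mutates in place)

NoneType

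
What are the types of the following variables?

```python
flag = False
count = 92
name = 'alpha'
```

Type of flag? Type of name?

flag is bool; name is str

bool, str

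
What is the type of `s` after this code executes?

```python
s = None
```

None has type NoneType

NoneType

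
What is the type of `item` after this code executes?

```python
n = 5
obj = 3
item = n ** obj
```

int ** positive int returns int (5 ** 3 = 125)

int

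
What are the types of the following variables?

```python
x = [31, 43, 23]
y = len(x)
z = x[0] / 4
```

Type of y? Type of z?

len() returns int; int / int returns float

int, float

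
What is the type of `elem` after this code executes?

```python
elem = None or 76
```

'or' with None returns the other value (76, int)

int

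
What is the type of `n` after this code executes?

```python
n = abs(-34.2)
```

abs() of float returns float

float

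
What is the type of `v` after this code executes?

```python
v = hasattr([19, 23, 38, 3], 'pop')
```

hasattr() returns bool

bool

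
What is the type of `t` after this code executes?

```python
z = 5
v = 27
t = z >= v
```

Comparison operators return bool

bool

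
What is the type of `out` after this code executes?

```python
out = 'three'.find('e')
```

str.find() returns int (index, or -1)

int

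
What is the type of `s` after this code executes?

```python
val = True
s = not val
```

'not' always returns bool

bool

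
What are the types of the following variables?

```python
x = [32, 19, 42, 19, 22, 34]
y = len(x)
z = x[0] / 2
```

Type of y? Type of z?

len() returns int; int / int returns float

int, float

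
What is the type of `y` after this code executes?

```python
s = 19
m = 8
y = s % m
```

int % int returns int (19 % 8 = 3)

int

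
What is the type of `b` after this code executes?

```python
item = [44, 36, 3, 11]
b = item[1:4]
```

Slicing a list always returns a list

list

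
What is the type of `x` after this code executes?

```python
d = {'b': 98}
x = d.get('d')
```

dict.get() returns None when key 'd' is not found and no default given

NoneType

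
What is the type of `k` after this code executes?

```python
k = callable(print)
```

callable() returns bool

bool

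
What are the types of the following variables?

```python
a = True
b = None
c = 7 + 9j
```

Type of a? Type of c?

a is bool; c is complex

bool, complex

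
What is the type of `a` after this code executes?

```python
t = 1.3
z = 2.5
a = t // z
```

float // float returns float (floor division preserves float type)

float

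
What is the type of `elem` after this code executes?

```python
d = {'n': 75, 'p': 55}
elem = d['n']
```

Accessing dict[str, int] with key 'n' returns int value 75

int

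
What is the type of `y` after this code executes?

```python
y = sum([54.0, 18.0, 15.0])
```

sum() of floats returns float

float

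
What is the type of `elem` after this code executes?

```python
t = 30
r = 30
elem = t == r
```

Equality comparison returns bool

bool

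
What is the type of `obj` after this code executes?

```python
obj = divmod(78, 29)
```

divmod() returns a tuple (quotient, remainder)

tuple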